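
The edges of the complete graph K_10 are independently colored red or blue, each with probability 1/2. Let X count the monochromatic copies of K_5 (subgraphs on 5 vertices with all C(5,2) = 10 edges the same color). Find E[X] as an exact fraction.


Let X = Σ_S X_S over the C(10, 5) = 252 subsets S of size 5, where X_S = 1 if the K_5 on S is monochromatic.
For a fixed S, the K_5 on S has C(5, 2) = 10 edges. P[all 10 edges red] = (1/2)^10, and likewise for blue, so P[monochromatic] = 2·(1/2)^10 = 2^{1 − 10} = 1/512.
Summing: E[X] = C(10, 5) · 2^{1 − 10} = 252 · 1/512 = 63/128.
Numerically: E[X] ≈ 0.4922.

E[X] = C(10,5)·2^(1−C(5,2)) = 63/128 ≈ 0.4922.


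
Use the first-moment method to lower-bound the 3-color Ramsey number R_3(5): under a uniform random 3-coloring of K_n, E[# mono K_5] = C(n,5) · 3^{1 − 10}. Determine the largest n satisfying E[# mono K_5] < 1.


We need C(n, 5) · 3^{1 − 10} < 1, i.e. C(n, 5) < 3^{10 − 1} = 19683.
Check values of n near the boundary:
  n = 18: C(18, 5) = 8568; 8568 < 19683? YES
  n = 19: C(19, 5) = 11628; 11628 < 19683? YES
  n = 20: C(20, 5) = 15504; 15504 < 19683? YES
  n = 21: C(21, 5) = 20349; 20349 < 19683? NO
The largest n with C(n, 5) < 19683 is n = 20 (where E[X] = 5168/6561 ≈ 0.7877). Hence R_3(5) > 20, i.e. R_3(5) ≥ 21.

Largest n = 20; hence R_3(5) > 20.


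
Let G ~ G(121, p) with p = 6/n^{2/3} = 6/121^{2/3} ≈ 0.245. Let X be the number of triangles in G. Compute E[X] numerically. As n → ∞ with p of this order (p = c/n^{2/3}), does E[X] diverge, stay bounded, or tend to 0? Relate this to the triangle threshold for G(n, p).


Number of potential triangles: C(121, 3) = 287980.
Each occurs with probability p³ ≈ (0.245)³ ≈ 1.47531e-02.
By linearity: E[X] = C(121, 3)·p³ ≈ 287980 · 1.47531e-02 ≈ 4248.595.
Since α = 2/3 < 1, p = c/n^{2/3} ≫ 1/n is above the triangle threshold p ~ 1/n. Asymptotically E[X] ~ (c³/6)·n^{3(1−α)} = (6³/6)·n^{1} → ∞; triangles are abundant w.h.p.

E[X] ≈ 4248.595; in regime p = Θ(1/n^{2/3}) E[X] diverges (above the triangle threshold p ~ 1/n).


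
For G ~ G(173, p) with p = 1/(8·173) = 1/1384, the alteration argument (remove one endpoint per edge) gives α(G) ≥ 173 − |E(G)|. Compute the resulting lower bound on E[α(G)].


E[|E(G)|] = C(173, 2)·p = 14878 · (1/1384) = 43/4.
E[α(G)] ≥ n − E[|E(G)|] = 173 − 43/4 = 649/4.
Numerically: ≈ 162.250.
(This is only a lower bound; the true E[α(G)] may be larger.)

E[α(G)] ≥ 649/4 ≈ 162.250.


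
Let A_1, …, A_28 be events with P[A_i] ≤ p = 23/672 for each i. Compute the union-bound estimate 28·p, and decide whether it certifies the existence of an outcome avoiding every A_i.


Union bound: P[∪_{i=1}^{28} A_i] ≤ Σ_i P[A_i] ≤ 28·p = 28·(23/672) = 23/24.
Numerically: 23/24 ≈ 0.958333.
Is 23/24 < 1? YES.
Since P[∪ A_i] ≤ 23/24 < 1, the complement has P[∩ A_i^c] ≥ 1 − 23/24 = 1/24 > 0, so some outcome avoids every A_i.

28·p = 23/24 ≈ 0.958333; existence CERTIFIED by the union bound.


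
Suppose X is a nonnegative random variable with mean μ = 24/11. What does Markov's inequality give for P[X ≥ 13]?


μ = E[X] = 24/11, a = 13.
Markov: P[X ≥ 13] ≤ μ/a = (24/11)/13 = 24/143.
Numerically: ≈ 0.168.
(Since a = 13 > μ = 2.182, the bound 24/143 is < 1 and informative.)

P[X ≥ 13] ≤ 24/143 ≈ 0.168.


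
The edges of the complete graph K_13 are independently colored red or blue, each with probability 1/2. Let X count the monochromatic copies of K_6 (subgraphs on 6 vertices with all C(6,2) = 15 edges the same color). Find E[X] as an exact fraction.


Let X = Σ_S X_S over the C(13, 6) = 1716 subsets S of size 6, where X_S = 1 if the K_6 on S is monochromatic.
For a fixed S, the K_6 on S has C(6, 2) = 15 edges. P[all 15 edges red] = (1/2)^15, and likewise for blue, so P[monochromatic] = 2·(1/2)^15 = 2^{1 − 15} = 1/16384.
Summing: E[X] = C(13, 6) · 2^{1 − 15} = 1716 · 1/16384 = 429/4096.
Numerically: E[X] ≈ 0.104736.

E[X] = C(13,6)·2^(1−C(6,2)) = 429/4096 ≈ 0.104736.


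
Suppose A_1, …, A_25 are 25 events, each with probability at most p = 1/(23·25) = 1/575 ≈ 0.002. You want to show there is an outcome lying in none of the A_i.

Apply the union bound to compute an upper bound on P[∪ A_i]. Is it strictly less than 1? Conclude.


Union bound: P[∪_{i=1}^{25} A_i] ≤ Σ_i P[A_i] ≤ 25·p = 25·(1/575) = 1/23.
Numerically: 1/23 ≈ 0.043.
Is 1/23 < 1? YES.
Since P[∪ A_i] ≤ 1/23 < 1, the complement has P[∩ A_i^c] ≥ 1 − 1/23 = 22/23 > 0, so some outcome avoids every A_i.

25·p = 1/23 ≈ 0.043; existence CERTIFIED by the union bound.


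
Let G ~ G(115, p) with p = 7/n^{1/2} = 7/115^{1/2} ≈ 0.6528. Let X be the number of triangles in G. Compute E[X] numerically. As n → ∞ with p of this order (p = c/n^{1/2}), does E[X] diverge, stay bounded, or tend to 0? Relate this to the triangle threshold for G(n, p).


Number of potential triangles: C(115, 3) = 246905.
Each occurs with probability p³ ≈ (0.6528)³ ≈ 2.781297e-01.
By linearity: E[X] = C(115, 3)·p³ ≈ 246905 · 2.781297e-01 ≈ 68671.6123.
Since α = 1/2 < 1, p = c/n^{1/2} ≫ 1/n is above the triangle threshold p ~ 1/n. Asymptotically E[X] ~ (c³/6)·n^{3(1−α)} = (7³/6)·n^{1.5} → ∞; triangles are abundant w.h.p.

E[X] ≈ 68671.6123; in regime p = Θ(1/n^{1/2}) E[X] diverges (above the triangle threshold p ~ 1/n).


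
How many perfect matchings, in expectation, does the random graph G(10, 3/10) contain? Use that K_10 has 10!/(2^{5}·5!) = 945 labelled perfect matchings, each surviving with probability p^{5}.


K_10 has 10!/(2^{5}·5!) = 945 labelled perfect matchings.
For each such perfect matching H, let X_H = 1 if all 5 edges of H are present in G. Then P[X_H = 1] = p^{5} = (3/10)^{5} = 243/100000.
Summing the indicators: E[X] = Σ_H E[X_H] = 945 · p^{5} = 945 · 243/100000 = 45927/20000.
Numerically: E[X] ≈ 2.29635.

E[X] = 945 · (3/10)^{5} = 45927/20000 ≈ 2.29635.


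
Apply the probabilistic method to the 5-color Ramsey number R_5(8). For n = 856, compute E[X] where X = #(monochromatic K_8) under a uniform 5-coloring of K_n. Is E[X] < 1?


E[X] = C(856, 8) · 5^{1 − 28} = 6918660634157180775 · 5^{−27} = 6918660634157180775/7450580596923828125.
As a reduced fraction: E[X] = 276746425366287231/298023223876953125 ≈ 0.9286069.
Is E[X] < 1? YES.
Since E[X] < 1, there exists a 5-coloring of K_{856} with no monochromatic K_8; hence R_5(8) > 856.

E[X] = 276746425366287231/298023223876953125 ≈ 0.9286069; E[X] < 1, so R_5(8) > 856.


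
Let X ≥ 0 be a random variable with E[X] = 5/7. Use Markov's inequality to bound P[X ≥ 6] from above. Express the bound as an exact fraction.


μ = E[X] = 5/7, a = 6.
Markov: P[X ≥ 6] ≤ μ/a = (5/7)/6 = 5/42.
Numerically: ≈ 0.119.
(Since a = 6 > μ = 0.714, the bound 5/42 is < 1 and informative.)

P[X ≥ 6] ≤ 5/42 ≈ 0.119.


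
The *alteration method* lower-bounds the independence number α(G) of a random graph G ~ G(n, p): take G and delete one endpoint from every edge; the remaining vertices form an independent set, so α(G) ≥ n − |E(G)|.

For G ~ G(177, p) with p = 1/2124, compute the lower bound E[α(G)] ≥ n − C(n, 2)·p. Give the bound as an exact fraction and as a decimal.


E[|E(G)|] = C(177, 2)·p = 15576 · (1/2124) = 22/3.
E[α(G)] ≥ n − E[|E(G)|] = 177 − 22/3 = 509/3.
Numerically: ≈ 169.66667.
(This is only a lower bound; the true E[α(G)] may be larger.)

E[α(G)] ≥ 509/3 ≈ 169.66667.


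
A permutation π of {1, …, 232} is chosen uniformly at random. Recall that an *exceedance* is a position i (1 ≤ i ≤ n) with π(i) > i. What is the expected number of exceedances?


Write X = Σ_{i=1}^{232} X_i, where X_i = 1_{π(i) > i}.
For each fixed i, π(i) is uniform over {1, …, 232} (marginal of a uniform permutation), so P[π(i) > i] = (n − i)/n. Summing: Σ_{i=1}^{232} (n − i)/n = (0 + 1 + … + 231)/232 = 232(232 − 1)/(2·232) = (232 − 1)/2.
Hence E[X] = Σ_{i=1}^{232} (232 − i)/232 = 231/2 ≈ 115.5000.

E[X] = 231/2 = 115.5000.


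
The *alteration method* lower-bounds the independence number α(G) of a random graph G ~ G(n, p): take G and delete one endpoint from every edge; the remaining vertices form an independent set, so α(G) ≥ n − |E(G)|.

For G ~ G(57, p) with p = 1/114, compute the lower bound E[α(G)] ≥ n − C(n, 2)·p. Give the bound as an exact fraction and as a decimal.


E[|E(G)|] = C(57, 2)·p = 1596 · (1/114) = 14.
E[α(G)] ≥ n − E[|E(G)|] = 57 − 14 = 43.
Numerically: ≈ 43.00000.
(This is only a lower bound; the true E[α(G)] may be larger.)

E[α(G)] ≥ 43 ≈ 43.00000.


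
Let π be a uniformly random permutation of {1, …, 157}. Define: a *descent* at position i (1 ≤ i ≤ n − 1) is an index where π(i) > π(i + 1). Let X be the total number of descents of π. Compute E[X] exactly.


Write X = Σ X_I over i = 1, …, 156, with X_I the indicator of one descent.
There are 156 indicators.
For each fixed i, the pair (π(i), π(i+1)) is a uniformly random ordered pair of distinct values from {1, …, 157}; by symmetry P[π(i) > π(i+1)] = 1/2.
By linearity: E[X] = 156 · (1/2) = (157 − 1) · (1/2) = 78 ≈ 78.000000.

E[X] = 78 = 78.000000.


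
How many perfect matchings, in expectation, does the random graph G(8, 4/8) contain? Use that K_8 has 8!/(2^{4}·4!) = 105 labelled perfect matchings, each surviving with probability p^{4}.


K_8 has 8!/(2^{4}·4!) = 105 labelled perfect matchings.
For each such perfect matching H, let X_H = 1 if all 4 edges of H are present in G. Then P[X_H = 1] = p^{4} = (1/2)^{4} = 1/16.
Summing the indicators: E[X] = Σ_H E[X_H] = 105 · p^{4} = 105 · 1/16 = 105/16.
Numerically: E[X] ≈ 6.5625.

E[X] = 105 · (1/2)^{4} = 105/16 ≈ 6.5625.


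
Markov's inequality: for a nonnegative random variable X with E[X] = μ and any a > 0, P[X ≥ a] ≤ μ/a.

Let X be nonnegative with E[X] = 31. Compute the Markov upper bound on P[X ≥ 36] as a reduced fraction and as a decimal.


μ = E[X] = 31, a = 36.
Markov: P[X ≥ 36] ≤ μ/a = (31)/36 = 31/36.
Numerically: ≈ 0.8611.
(Since a = 36 > μ = 31.0000, the bound 31/36 is < 1 and informative.)

P[X ≥ 36] ≤ 31/36 ≈ 0.8611.


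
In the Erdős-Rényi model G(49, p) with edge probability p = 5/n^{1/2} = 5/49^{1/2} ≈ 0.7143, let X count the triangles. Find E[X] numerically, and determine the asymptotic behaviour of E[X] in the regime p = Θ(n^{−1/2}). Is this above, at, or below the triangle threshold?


Number of potential triangles: C(49, 3) = 18424.
Each occurs with probability p³ ≈ (0.7143)³ ≈ 3.644315e-01.
By linearity: E[X] = C(49, 3)·p³ ≈ 18424 · 3.644315e-01 ≈ 6714.2857.
Since α = 1/2 < 1, p = c/n^{1/2} ≫ 1/n is above the triangle threshold p ~ 1/n. Asymptotically E[X] ~ (c³/6)·n^{3(1−α)} = (5³/6)·n^{1.5} → ∞; triangles are abundant w.h.p.

E[X] ≈ 6714.2857; in regime p = Θ(1/n^{1/2}) E[X] diverges (above the triangle threshold p ~ 1/n).


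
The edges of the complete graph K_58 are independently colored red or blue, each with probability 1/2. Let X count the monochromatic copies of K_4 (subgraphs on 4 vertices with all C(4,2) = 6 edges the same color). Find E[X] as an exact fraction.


Let X = Σ_S X_S over the C(58, 4) = 424270 subsets S of size 4, where X_S = 1 if the K_4 on S is monochromatic.
For a fixed S, the K_4 on S has C(4, 2) = 6 edges. P[all 6 edges red] = (1/2)^6, and likewise for blue, so P[monochromatic] = 2·(1/2)^6 = 2^{1 − 6} = 1/32.
Summing: E[X] = C(58, 4) · 2^{1 − 6} = 424270 · 1/32 = 212135/16.
Numerically: E[X] ≈ 13258.437500.

E[X] = C(58,4)·2^(1−C(4,2)) = 212135/16 ≈ 13258.437500.


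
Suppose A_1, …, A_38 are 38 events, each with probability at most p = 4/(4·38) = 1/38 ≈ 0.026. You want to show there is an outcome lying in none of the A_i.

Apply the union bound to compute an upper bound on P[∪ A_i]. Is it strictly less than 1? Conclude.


Union bound: P[∪_{i=1}^{38} A_i] ≤ Σ_i P[A_i] ≤ 38·p = 38·(1/38) = 1.
Numerically: 1 ≈ 1.000.
Is 1 < 1? NO.
Since the bound 1 is ≥ 1, the union bound is uninformative here; it does NOT by itself certify existence.

38·p = 1 ≈ 1.000; existence NOT certified by the union bound.


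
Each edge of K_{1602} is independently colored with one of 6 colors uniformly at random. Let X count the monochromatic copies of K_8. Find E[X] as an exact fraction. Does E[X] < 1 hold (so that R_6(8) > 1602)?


E[X] = C(1602, 8) · 6^{1 − 28} = 1057248389245018627800 · 6^{−27} = 1057248389245018627800/1023490369077469249536.
As a reduced fraction: E[X] = 14684005406180814275/14215144014964850688 ≈ 1.0329832.
Is E[X] < 1? NO.
Since E[X] ≥ 1, the first-moment bound is inconclusive at n = 1602; it does NOT by itself certify R_6(8) > 1602.

E[X] = 14684005406180814275/14215144014964850688 ≈ 1.0329832; E[X] ≥ 1; first-moment method inconclusive here.


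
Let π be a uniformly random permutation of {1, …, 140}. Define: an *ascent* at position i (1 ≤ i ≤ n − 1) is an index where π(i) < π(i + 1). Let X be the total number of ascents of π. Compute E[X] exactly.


Write X = Σ X_I over i = 1, …, 139, with X_I the indicator of one ascent.
There are 139 indicators.
For each fixed i, the pair (π(i), π(i+1)) is a uniformly random ordered pair of distinct values from {1, …, 140}; by symmetry P[π(i) < π(i+1)] = 1/2.
By linearity: E[X] = 139 · (1/2) = (140 − 1) · (1/2) = 139/2 ≈ 69.50000.

E[X] = 139/2 = 69.50000.


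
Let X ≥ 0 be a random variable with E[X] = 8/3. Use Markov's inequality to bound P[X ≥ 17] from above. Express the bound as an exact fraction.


μ = E[X] = 8/3, a = 17.
Markov: P[X ≥ 17] ≤ μ/a = (8/3)/17 = 8/51.
Numerically: ≈ 0.156863.
(Since a = 17 > μ = 2.666667, the bound 8/51 is < 1 and informative.)

P[X ≥ 17] ≤ 8/51 ≈ 0.156863.


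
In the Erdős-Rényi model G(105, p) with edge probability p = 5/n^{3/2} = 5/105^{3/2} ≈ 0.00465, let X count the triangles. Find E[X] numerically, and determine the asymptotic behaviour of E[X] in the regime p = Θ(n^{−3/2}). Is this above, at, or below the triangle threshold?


Number of potential triangles: C(105, 3) = 187460.
Each occurs with probability p³ ≈ (0.00465)³ ≈ 1.00359e-07.
By linearity: E[X] = C(105, 3)·p³ ≈ 187460 · 1.00359e-07 ≈ 0.019.
Since α = 3/2 > 1, p = c/n^{3/2} = o(1/n) is below the triangle threshold p ~ 1/n. Asymptotically E[X] ~ (c³/6)·n^{3(1−α)} = (5³/6)·n^{-1.5} → 0, so by Markov's inequality G has no triangles w.h.p.

E[X] ≈ 0.019; in regime p = Θ(1/n^{3/2}) E[X] tends to 0 (below the triangle threshold p ~ 1/n).


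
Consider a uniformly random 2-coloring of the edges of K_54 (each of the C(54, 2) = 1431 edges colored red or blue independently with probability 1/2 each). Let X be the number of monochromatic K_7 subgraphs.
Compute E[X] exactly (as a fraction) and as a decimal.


Let X = Σ_S X_S over the C(54, 7) = 177100560 subsets S of size 7, where X_S = 1 if the K_7 on S is monochromatic.
For a fixed S, the K_7 on S has C(7, 2) = 21 edges. P[all 21 edges red] = (1/2)^21, and likewise for blue, so P[monochromatic] = 2·(1/2)^21 = 2^{1 − 21} = 1/1048576.
By linearity: E[X] = C(54, 7) · 2^{1 − 21} = 177100560 · 1/1048576 = 11068785/65536.
Numerically: E[X] ≈ 168.89626.

E[X] = C(54,7)·2^(1−C(7,2)) = 11068785/65536 ≈ 168.89626.


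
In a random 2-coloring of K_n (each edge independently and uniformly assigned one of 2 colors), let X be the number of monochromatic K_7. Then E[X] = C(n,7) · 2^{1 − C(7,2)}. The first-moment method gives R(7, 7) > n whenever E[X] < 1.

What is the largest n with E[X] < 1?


We need C(n, 7) · 2^{1 − 21} < 1, i.e. C(n, 7) < 2^{21 − 1} = 1048576.
Check values of n near the boundary:
  n = 26: C(26, 7) = 657800; 657800 < 1048576? YES
  n = 27: C(27, 7) = 888030; 888030 < 1048576? YES
  n = 28: C(28, 7) = 1184040; 1184040 < 1048576? NO
  n = 29: C(29, 7) = 1560780; 1560780 < 1048576? NO
The largest n with C(n, 7) < 1048576 is n = 27 (where E[X] = 444015/524288 ≈ 0.846891). Hence R(7, 7) > 27, i.e. R(7, 7) ≥ 28.

Largest n = 27; hence R(7, 7) > 27.


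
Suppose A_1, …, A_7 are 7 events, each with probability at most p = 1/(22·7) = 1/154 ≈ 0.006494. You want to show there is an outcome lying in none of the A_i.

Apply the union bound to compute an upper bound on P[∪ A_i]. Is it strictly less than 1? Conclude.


Union bound: P[∪_{i=1}^{7} A_i] ≤ Σ_i P[A_i] ≤ 7·p = 7·(1/154) = 1/22.
Numerically: 1/22 ≈ 0.045455.
Is 1/22 < 1? YES.
Since P[∪ A_i] ≤ 1/22 < 1, the complement has P[∩ A_i^c] ≥ 1 − 1/22 = 21/22 > 0, so some outcome avoids every A_i.

7·p = 1/22 ≈ 0.045455; existence CERTIFIED by the union bound.


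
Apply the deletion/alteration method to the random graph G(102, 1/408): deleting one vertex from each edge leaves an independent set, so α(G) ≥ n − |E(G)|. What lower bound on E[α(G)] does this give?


E[|E(G)|] = C(102, 2)·p = 5151 · (1/408) = 101/8.
E[α(G)] ≥ n − E[|E(G)|] = 102 − 101/8 = 715/8.
Numerically: ≈ 89.375000.
(This is only a lower bound; the true E[α(G)] may be larger.)

E[α(G)] ≥ 715/8 ≈ 89.375000.


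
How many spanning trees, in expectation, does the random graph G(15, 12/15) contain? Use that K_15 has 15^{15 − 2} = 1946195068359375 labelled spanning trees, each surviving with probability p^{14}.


K_15 has 15^{15 − 2} = 1946195068359375 labelled spanning trees.
For each such spanning tree H, let X_H = 1 if all 14 edges of H are present in G. Then P[X_H = 1] = p^{14} = (4/5)^{14} = 268435456/6103515625.
By linearity of expectation: E[X] = Σ_H E[X_H] = 1946195068359375 · p^{14} = 1946195068359375 · 268435456/6103515625 = 427972821516288/5.
Numerically: E[X] ≈ 8.56e+13.

E[X] = 1946195068359375 · (4/5)^{14} = 427972821516288/5 ≈ 8.56e+13.


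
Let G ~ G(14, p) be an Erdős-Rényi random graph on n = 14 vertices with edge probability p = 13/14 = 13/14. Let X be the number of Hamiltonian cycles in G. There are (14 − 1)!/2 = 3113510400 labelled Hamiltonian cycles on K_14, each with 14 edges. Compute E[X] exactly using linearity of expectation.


K_14 has (14 − 1)!/2 = 3113510400 labelled Hamiltonian cycles.
For each such Hamiltonian cycle H, let X_H = 1 if all 14 edges of H are present in G. Then P[X_H = 1] = p^{14} = (13/14)^{14} = 3937376385699289/11112006825558016.
By linearity: E[X] = Σ_H E[X_H] = 3113510400 · p^{14} = 3113510400 · 3937376385699289/11112006825558016 = 3420497300666614836525/3100448333024.
Numerically: E[X] ≈ 1.1032e+09.

E[X] = 3113510400 · (13/14)^{14} = 3420497300666614836525/3100448333024 ≈ 1.1032e+09.


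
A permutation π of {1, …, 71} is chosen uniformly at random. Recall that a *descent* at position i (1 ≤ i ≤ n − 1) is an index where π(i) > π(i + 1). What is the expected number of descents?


Write X = Σ X_I over i = 1, …, 70, with X_I the indicator of one descent.
There are 70 indicators.
For each fixed i, the pair (π(i), π(i+1)) is a uniformly random ordered pair of distinct values from {1, …, 71}; by symmetry P[π(i) > π(i+1)] = 1/2.
By linearity: E[X] = 70 · (1/2) = (71 − 1) · (1/2) = 35 ≈ 35.000.

E[X] = 35 = 35.000.


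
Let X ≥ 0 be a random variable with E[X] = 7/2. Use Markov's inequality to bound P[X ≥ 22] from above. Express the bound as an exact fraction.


μ = E[X] = 7/2, a = 22.
Markov: P[X ≥ 22] ≤ μ/a = (7/2)/22 = 7/44.
Numerically: ≈ 0.15909.
(Since a = 22 > μ = 3.50000, the bound 7/44 is < 1 and informative.)

P[X ≥ 22] ≤ 7/44 ≈ 0.15909.


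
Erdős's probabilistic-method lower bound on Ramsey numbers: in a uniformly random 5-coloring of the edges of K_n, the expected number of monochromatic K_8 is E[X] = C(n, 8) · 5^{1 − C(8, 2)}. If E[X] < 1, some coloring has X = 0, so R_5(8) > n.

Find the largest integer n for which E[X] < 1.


We need C(n, 8) · 5^{1 − 28} < 1, i.e. C(n, 8) < 5^{28 − 1} = 7450580596923828125.
Check values of n near the boundary:
  n = 861: C(861, 8) = 7250034996615275865; 7250034996615275865 < 7450580596923828125? YES
  n = 862: C(862, 8) = 7317951015318931845; 7317951015318931845 < 7450580596923828125? YES
  n = 863: C(863, 8) = 7386423071602617757; 7386423071602617757 < 7450580596923828125? YES
  n = 864: C(864, 8) = 7455455062926006708; 7455455062926006708 < 7450580596923828125? NO
  n = 865: C(865, 8) = 7525050909487743060; 7525050909487743060 < 7450580596923828125? NO
  n = 866: C(866, 8) = 7595214554331451620; 7595214554331451620 < 7450580596923828125? NO
The largest n with C(n, 8) < 7450580596923828125 is n = 863 (where E[X] = 7386423071602617757/7450580596923828125 ≈ 0.99139). Hence R_5(8) > 863, i.e. R_5(8) ≥ 864.

Largest n = 863; hence R_5(8) > 863.


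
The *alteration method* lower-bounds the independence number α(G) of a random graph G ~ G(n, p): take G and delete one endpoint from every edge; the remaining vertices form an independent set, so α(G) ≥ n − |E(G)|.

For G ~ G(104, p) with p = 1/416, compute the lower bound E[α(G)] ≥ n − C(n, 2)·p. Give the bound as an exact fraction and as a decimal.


E[|E(G)|] = C(104, 2)·p = 5356 · (1/416) = 103/8.
E[α(G)] ≥ n − E[|E(G)|] = 104 − 103/8 = 729/8.
Numerically: ≈ 91.1250.
(This is only a lower bound; the true E[α(G)] may be larger.)

E[α(G)] ≥ 729/8 ≈ 91.1250.


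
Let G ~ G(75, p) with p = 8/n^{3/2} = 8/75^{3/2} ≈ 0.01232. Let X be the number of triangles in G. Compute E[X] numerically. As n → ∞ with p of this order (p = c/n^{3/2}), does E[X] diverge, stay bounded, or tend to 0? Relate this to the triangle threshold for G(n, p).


Number of potential triangles: C(75, 3) = 67525.
Each occurs with probability p³ ≈ (0.01232)³ ≈ 1.868505e-06.
By linearity: E[X] = C(75, 3)·p³ ≈ 67525 · 1.868505e-06 ≈ 0.1262.
Since α = 3/2 > 1, p = c/n^{3/2} = o(1/n) is below the triangle threshold p ~ 1/n. Asymptotically E[X] ~ (c³/6)·n^{3(1−α)} = (8³/6)·n^{-1.5} → 0, so by Markov's inequality G has no triangles w.h.p.

E[X] ≈ 0.1262; in regime p = Θ(1/n^{3/2}) E[X] tends to 0 (below the triangle threshold p ~ 1/n).


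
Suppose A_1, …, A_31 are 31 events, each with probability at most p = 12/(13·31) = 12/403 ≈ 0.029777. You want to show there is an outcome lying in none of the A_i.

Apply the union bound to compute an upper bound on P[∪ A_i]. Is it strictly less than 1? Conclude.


Union bound: P[∪_{i=1}^{31} A_i] ≤ Σ_i P[A_i] ≤ 31·p = 31·(12/403) = 12/13.
Numerically: 12/13 ≈ 0.923077.
Is 12/13 < 1? YES.
Since P[∪ A_i] ≤ 12/13 < 1, the complement has P[∩ A_i^c] ≥ 1 − 12/13 = 1/13 > 0, so some outcome avoids every A_i.

31·p = 12/13 ≈ 0.923077; existence CERTIFIED by the union bound.


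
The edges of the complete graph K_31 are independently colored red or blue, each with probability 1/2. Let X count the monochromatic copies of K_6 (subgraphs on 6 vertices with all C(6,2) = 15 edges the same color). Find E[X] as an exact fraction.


Let X = Σ_S X_S over the C(31, 6) = 736281 subsets S of size 6, where X_S = 1 if the K_6 on S is monochromatic.
For a fixed S, the K_6 on S has C(6, 2) = 15 edges. P[all 15 edges red] = (1/2)^15, and likewise for blue, so P[monochromatic] = 2·(1/2)^15 = 2^{1 − 15} = 1/16384.
By linearity: E[X] = C(31, 6) · 2^{1 − 15} = 736281 · 1/16384 = 736281/16384.
Numerically: E[X] ≈ 44.939026.

E[X] = C(31,6)·2^(1−C(6,2)) = 736281/16384 ≈ 44.939026.


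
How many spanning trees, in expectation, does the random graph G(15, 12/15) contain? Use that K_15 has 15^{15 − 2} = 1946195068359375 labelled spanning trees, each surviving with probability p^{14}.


K_15 has 15^{15 − 2} = 1946195068359375 labelled spanning trees.
For each such spanning tree H, let X_H = 1 if all 14 edges of H are present in G. Then P[X_H = 1] = p^{14} = (4/5)^{14} = 268435456/6103515625.
Summing the indicators: E[X] = Σ_H E[X_H] = 1946195068359375 · p^{14} = 1946195068359375 · 268435456/6103515625 = 427972821516288/5.
Numerically: E[X] ≈ 8.56e+13.

E[X] = 1946195068359375 · (4/5)^{14} = 427972821516288/5 ≈ 8.56e+13.


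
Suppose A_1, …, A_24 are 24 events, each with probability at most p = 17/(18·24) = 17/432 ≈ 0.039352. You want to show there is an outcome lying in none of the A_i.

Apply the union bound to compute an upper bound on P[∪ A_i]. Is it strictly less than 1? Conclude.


Union bound: P[∪_{i=1}^{24} A_i] ≤ Σ_i P[A_i] ≤ 24·p = 24·(17/432) = 17/18.
Numerically: 17/18 ≈ 0.944444.
Is 17/18 < 1? YES.
Since P[∪ A_i] ≤ 17/18 < 1, the complement has P[∩ A_i^c] ≥ 1 − 17/18 = 1/18 > 0, so some outcome avoids every A_i.

24·p = 17/18 ≈ 0.944444; existence CERTIFIED by the union bound.


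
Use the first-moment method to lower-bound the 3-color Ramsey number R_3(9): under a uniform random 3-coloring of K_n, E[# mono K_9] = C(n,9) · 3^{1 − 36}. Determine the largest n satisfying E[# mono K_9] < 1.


We need C(n, 9) · 3^{1 − 36} < 1, i.e. C(n, 9) < 3^{36 − 1} = 50031545098999707.
Check values of n near the boundary:
  n = 297: C(297, 9) = 43842345008337645; 43842345008337645 < 50031545098999707? YES
  n = 298: C(298, 9) = 45207677551849890; 45207677551849890 < 50031545098999707? YES
  n = 299: C(299, 9) = 46610674441390059; 46610674441390059 < 50031545098999707? YES
  n = 300: C(300, 9) = 48052241692154700; 48052241692154700 < 50031545098999707? YES
  n = 301: C(301, 9) = 49533303936090975; 49533303936090975 < 50031545098999707? YES
  n = 302: C(302, 9) = 51054804739588650; 51054804739588650 < 50031545098999707? NO
The largest n with C(n, 9) < 50031545098999707 is n = 301 (where E[X] = 16511101312030325/16677181699666569 ≈ 0.99004). Hence R_3(9) > 301, i.e. R_3(9) ≥ 302.

Largest n = 301; hence R_3(9) > 301.


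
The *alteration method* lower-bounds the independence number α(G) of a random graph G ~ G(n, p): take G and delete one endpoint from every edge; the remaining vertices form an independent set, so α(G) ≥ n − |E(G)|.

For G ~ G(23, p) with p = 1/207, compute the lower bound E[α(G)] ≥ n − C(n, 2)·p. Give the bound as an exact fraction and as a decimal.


E[|E(G)|] = C(23, 2)·p = 253 · (1/207) = 11/9.
E[α(G)] ≥ n − E[|E(G)|] = 23 − 11/9 = 196/9.
Numerically: ≈ 21.778.
(This is only a lower bound; the true E[α(G)] may be larger.)

E[α(G)] ≥ 196/9 ≈ 21.778.


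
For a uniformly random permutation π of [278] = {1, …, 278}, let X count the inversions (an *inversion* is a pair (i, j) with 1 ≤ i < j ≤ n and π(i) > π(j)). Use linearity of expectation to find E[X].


Write X = Σ X_I over the C(278, 2) = 38503 pairs i < j, with X_I the indicator of one inversion.
There are 38503 indicators.
For each fixed pair i < j, the values π(i) and π(j) are two distinct elements of {1, …, 278} in uniformly random order; by symmetry P[π(i) > π(j)] = 1/2.
By linearity: E[X] = 38503 · (1/2) = C(278, 2) · (1/2) = 38503/2 = 38503/2 ≈ 19251.500.

E[X] = 38503/2 = 19251.500.


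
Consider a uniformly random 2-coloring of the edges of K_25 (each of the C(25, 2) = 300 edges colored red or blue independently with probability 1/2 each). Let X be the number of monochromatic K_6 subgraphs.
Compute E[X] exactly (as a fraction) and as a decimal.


Let X = Σ_S X_S over the C(25, 6) = 177100 subsets S of size 6, where X_S = 1 if the K_6 on S is monochromatic.
For a fixed S, the K_6 on S has C(6, 2) = 15 edges. P[all 15 edges red] = (1/2)^15, and likewise for blue, so P[monochromatic] = 2·(1/2)^15 = 2^{1 − 15} = 1/16384.
Summing: E[X] = C(25, 6) · 2^{1 − 15} = 177100 · 1/16384 = 44275/4096.
Numerically: E[X] ≈ 10.809.

E[X] = C(25,6)·2^(1−C(6,2)) = 44275/4096 ≈ 10.809.


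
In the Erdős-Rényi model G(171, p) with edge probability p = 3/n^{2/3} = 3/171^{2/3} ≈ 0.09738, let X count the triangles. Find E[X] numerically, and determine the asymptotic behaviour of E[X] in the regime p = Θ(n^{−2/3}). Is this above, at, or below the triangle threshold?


Number of potential triangles: C(171, 3) = 818805.
Each occurs with probability p³ ≈ (0.09738)³ ≈ 9.233610e-04.
By linearity: E[X] = C(171, 3)·p³ ≈ 818805 · 9.233610e-04 ≈ 756.0526.
Since α = 2/3 < 1, p = c/n^{2/3} ≫ 1/n is above the triangle threshold p ~ 1/n. Asymptotically E[X] ~ (c³/6)·n^{3(1−α)} = (3³/6)·n^{1} → ∞; triangles are abundant w.h.p.

E[X] ≈ 756.0526; in regime p = Θ(1/n^{2/3}) E[X] diverges (above the triangle threshold p ~ 1/n).


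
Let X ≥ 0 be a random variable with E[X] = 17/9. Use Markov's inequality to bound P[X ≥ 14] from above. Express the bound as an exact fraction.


μ = E[X] = 17/9, a = 14.
Markov: P[X ≥ 14] ≤ μ/a = (17/9)/14 = 17/126.
Numerically: ≈ 0.13492.
(Since a = 14 > μ = 1.88889, the bound 17/126 is < 1 and informative.)

P[X ≥ 14] ≤ 17/126 ≈ 0.13492.


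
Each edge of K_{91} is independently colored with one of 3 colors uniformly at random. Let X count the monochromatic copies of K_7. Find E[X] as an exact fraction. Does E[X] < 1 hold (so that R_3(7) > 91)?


E[X] = C(91, 7) · 3^{1 − 21} = 8093990190 · 3^{−20} = 8093990190/3486784401.
As a reduced fraction: E[X] = 2697996730/1162261467 ≈ 2.321.
Is E[X] < 1? NO.
Since E[X] ≥ 1, the first-moment bound is inconclusive at n = 91; it does NOT by itself certify R_3(7) > 91.

E[X] = 2697996730/1162261467 ≈ 2.321; E[X] ≥ 1; first-moment method inconclusive here.


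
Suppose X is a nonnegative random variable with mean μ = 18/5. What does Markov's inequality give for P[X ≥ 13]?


μ = E[X] = 18/5, a = 13.
Markov: P[X ≥ 13] ≤ μ/a = (18/5)/13 = 18/65.
Numerically: ≈ 0.2769.
(Since a = 13 > μ = 3.6000, the bound 18/65 is < 1 and informative.)

P[X ≥ 13] ≤ 18/65 ≈ 0.2769.


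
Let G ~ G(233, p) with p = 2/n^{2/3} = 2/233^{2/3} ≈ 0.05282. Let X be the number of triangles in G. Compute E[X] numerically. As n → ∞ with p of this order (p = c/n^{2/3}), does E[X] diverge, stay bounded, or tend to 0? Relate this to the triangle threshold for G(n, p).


Number of potential triangles: C(233, 3) = 2081156.
Each occurs with probability p³ ≈ (0.05282)³ ≈ 1.473595e-04.
By linearity: E[X] = C(233, 3)·p³ ≈ 2081156 · 1.473595e-04 ≈ 306.6781.
Since α = 2/3 < 1, p = c/n^{2/3} ≫ 1/n is above the triangle threshold p ~ 1/n. Asymptotically E[X] ~ (c³/6)·n^{3(1−α)} = (2³/6)·n^{1} → ∞; triangles are abundant w.h.p.

E[X] ≈ 306.6781; in regime p = Θ(1/n^{2/3}) E[X] diverges (above the triangle threshold p ~ 1/n).


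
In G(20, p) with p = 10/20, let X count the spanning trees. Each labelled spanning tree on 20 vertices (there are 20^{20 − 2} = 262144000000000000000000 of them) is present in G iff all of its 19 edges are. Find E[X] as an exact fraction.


K_20 has 20^{20 − 2} = 262144000000000000000000 labelled spanning trees.
For each such spanning tree H, let X_H = 1 if all 19 edges of H are present in G. Then P[X_H = 1] = p^{19} = (1/2)^{19} = 1/524288.
By linearity of expectation: E[X] = Σ_H E[X_H] = 262144000000000000000000 · p^{19} = 262144000000000000000000 · 1/524288 = 500000000000000000.
Numerically: E[X] ≈ 5e+17.

E[X] = 262144000000000000000000 · (1/2)^{19} = 500000000000000000 ≈ 5e+17.


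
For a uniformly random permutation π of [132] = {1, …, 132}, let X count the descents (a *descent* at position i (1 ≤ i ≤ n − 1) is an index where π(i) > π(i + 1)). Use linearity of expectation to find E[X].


Write X = Σ X_I over i = 1, …, 131, with X_I the indicator of one descent.
There are 131 indicators.
For each fixed i, the pair (π(i), π(i+1)) is a uniformly random ordered pair of distinct values from {1, …, 132}; by symmetry P[π(i) > π(i+1)] = 1/2.
By linearity: E[X] = 131 · (1/2) = (132 − 1) · (1/2) = 131/2 ≈ 65.50000.

E[X] = 131/2 = 65.50000.


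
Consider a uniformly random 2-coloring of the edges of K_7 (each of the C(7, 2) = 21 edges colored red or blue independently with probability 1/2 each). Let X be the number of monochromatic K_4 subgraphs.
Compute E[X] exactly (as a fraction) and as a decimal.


Let X = Σ_S X_S over the C(7, 4) = 35 subsets S of size 4, where X_S = 1 if the K_4 on S is monochromatic.
For a fixed S, the K_4 on S has C(4, 2) = 6 edges. P[all 6 edges red] = (1/2)^6, and likewise for blue, so P[monochromatic] = 2·(1/2)^6 = 2^{1 − 6} = 1/32.
Summing: E[X] = C(7, 4) · 2^{1 − 6} = 35 · 1/32 = 35/32.
Numerically: E[X] ≈ 1.0938.

E[X] = C(7,4)·2^(1−C(4,2)) = 35/32 ≈ 1.0938.


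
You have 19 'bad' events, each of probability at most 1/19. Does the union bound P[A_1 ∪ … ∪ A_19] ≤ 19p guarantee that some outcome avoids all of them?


Union bound: P[∪_{i=1}^{19} A_i] ≤ Σ_i P[A_i] ≤ 19·p = 19·(1/19) = 1.
Numerically: 1 ≈ 1.000000.
Is 1 < 1? NO.
Since the bound 1 is ≥ 1, the union bound is uninformative here; it does NOT by itself certify existence.

19·p = 1 ≈ 1.000000; existence NOT certified by the union bound.


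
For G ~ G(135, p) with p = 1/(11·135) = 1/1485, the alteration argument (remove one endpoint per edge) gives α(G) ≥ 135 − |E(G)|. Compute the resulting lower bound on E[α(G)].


E[|E(G)|] = C(135, 2)·p = 9045 · (1/1485) = 67/11.
E[α(G)] ≥ n − E[|E(G)|] = 135 − 67/11 = 1418/11.
Numerically: ≈ 128.9091.
(This is only a lower bound; the true E[α(G)] may be larger.)

E[α(G)] ≥ 1418/11 ≈ 128.9091.


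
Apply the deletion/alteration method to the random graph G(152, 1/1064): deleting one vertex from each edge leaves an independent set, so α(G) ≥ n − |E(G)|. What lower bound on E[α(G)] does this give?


E[|E(G)|] = C(152, 2)·p = 11476 · (1/1064) = 151/14.
E[α(G)] ≥ n − E[|E(G)|] = 152 − 151/14 = 1977/14.
Numerically: ≈ 141.214.
(This is only a lower bound; the true E[α(G)] may be larger.)

E[α(G)] ≥ 1977/14 ≈ 141.214.


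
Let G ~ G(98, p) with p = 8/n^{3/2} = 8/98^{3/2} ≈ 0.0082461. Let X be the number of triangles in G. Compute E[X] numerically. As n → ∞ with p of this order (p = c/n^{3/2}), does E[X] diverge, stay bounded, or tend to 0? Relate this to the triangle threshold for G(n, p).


Number of potential triangles: C(98, 3) = 152096.
Each occurs with probability p³ ≈ (0.0082461)³ ≈ 5.6072849e-07.
By linearity: E[X] = C(98, 3)·p³ ≈ 152096 · 5.6072849e-07 ≈ 0.08528.
Since α = 3/2 > 1, p = c/n^{3/2} = o(1/n) is below the triangle threshold p ~ 1/n. Asymptotically E[X] ~ (c³/6)·n^{3(1−α)} = (8³/6)·n^{-1.5} → 0, so by Markov's inequality G has no triangles w.h.p.

E[X] ≈ 0.08528; in regime p = Θ(1/n^{3/2}) E[X] tends to 0 (below the triangle threshold p ~ 1/n).


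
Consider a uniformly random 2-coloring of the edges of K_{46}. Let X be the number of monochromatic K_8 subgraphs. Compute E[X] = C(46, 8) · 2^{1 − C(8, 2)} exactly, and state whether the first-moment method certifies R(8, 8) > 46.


E[X] = C(46, 8) · 2^{1 − 28} = 260932815 · 2^{−27} = 260932815/134217728.
As a reduced fraction: E[X] = 260932815/134217728 ≈ 1.9441010.
Is E[X] < 1? NO.
Since E[X] ≥ 1, the first-moment bound is inconclusive at n = 46; it does NOT by itself certify R(8, 8) > 46.

E[X] = 260932815/134217728 ≈ 1.9441010; E[X] ≥ 1; first-moment method inconclusive here.


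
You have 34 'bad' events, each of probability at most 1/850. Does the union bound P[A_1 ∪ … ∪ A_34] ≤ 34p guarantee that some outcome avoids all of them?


Union bound: P[∪_{i=1}^{34} A_i] ≤ Σ_i P[A_i] ≤ 34·p = 34·(1/850) = 1/25.
Numerically: 1/25 ≈ 0.0400.
Is 1/25 < 1? YES.
Since P[∪ A_i] ≤ 1/25 < 1, the complement has P[∩ A_i^c] ≥ 1 − 1/25 = 24/25 > 0, so some outcome avoids every A_i.

34·p = 1/25 ≈ 0.0400; existence CERTIFIED by the union bound.


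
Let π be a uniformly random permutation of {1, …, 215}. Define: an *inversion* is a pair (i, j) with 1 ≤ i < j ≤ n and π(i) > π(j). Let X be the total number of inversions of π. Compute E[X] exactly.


Write X = Σ X_I over the C(215, 2) = 23005 pairs i < j, with X_I the indicator of one inversion.
There are 23005 indicators.
For each fixed pair i < j, the values π(i) and π(j) are two distinct elements of {1, …, 215} in uniformly random order; by symmetry P[π(i) > π(j)] = 1/2.
By linearity: E[X] = 23005 · (1/2) = C(215, 2) · (1/2) = 23005/2 = 23005/2 ≈ 11502.5000.

E[X] = 23005/2 = 11502.5000.


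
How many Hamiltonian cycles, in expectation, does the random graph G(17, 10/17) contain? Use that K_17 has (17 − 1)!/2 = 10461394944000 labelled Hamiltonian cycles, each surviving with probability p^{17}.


K_17 has (17 − 1)!/2 = 10461394944000 labelled Hamiltonian cycles.
For each such Hamiltonian cycle H, let X_H = 1 if all 17 edges of H are present in G. Then P[X_H = 1] = p^{17} = (10/17)^{17} = 100000000000000000/827240261886336764177.
By linearity of expectation: E[X] = Σ_H E[X_H] = 10461394944000 · p^{17} = 10461394944000 · 100000000000000000/827240261886336764177 = 1046139494400000000000000000000/827240261886336764177.
Numerically: E[X] ≈ 1.26e+09.

E[X] = 10461394944000 · (10/17)^{17} = 1046139494400000000000000000000/827240261886336764177 ≈ 1.26e+09.


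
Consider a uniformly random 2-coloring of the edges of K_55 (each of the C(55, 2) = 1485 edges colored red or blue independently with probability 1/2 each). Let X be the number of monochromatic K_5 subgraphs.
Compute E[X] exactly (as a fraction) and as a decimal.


Let X = Σ_S X_S over the C(55, 5) = 3478761 subsets S of size 5, where X_S = 1 if the K_5 on S is monochromatic.
For a fixed S, the K_5 on S has C(5, 2) = 10 edges. P[all 10 edges red] = (1/2)^10, and likewise for blue, so P[monochromatic] = 2·(1/2)^10 = 2^{1 − 10} = 1/512.
By linearity: E[X] = C(55, 5) · 2^{1 − 10} = 3478761 · 1/512 = 3478761/512.
Numerically: E[X] ≈ 6794.455.

E[X] = C(55,5)·2^(1−C(5,2)) = 3478761/512 ≈ 6794.455.


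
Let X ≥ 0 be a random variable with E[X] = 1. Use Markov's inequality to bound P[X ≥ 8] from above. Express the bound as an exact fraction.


μ = E[X] = 1, a = 8.
Markov: P[X ≥ 8] ≤ μ/a = (1)/8 = 1/8.
Numerically: ≈ 0.125000.
(Since a = 8 > μ = 1.000000, the bound 1/8 is < 1 and informative.)

P[X ≥ 8] ≤ 1/8 ≈ 0.125000.


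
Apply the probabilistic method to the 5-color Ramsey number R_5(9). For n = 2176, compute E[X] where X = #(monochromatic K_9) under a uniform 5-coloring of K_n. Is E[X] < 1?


E[X] = C(2176, 9) · 5^{1 − 36} = 2964644298134342657641600 · 5^{−35} = 2964644298134342657641600/2910383045673370361328125.
As a reduced fraction: E[X] = 118585771925373706305664/116415321826934814453125 ≈ 1.018644.
Is E[X] < 1? NO.
Since E[X] ≥ 1, the first-moment bound is inconclusive at n = 2176; it does NOT by itself certify R_5(9) > 2176.

E[X] = 118585771925373706305664/116415321826934814453125 ≈ 1.018644; E[X] ≥ 1; first-moment method inconclusive here.


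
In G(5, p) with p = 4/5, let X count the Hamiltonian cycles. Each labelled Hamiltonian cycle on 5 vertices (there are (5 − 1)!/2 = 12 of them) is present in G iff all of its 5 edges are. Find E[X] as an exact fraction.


K_5 has (5 − 1)!/2 = 12 labelled Hamiltonian cycles.
For each such Hamiltonian cycle H, let X_H = 1 if all 5 edges of H are present in G. Then P[X_H = 1] = p^{5} = (4/5)^{5} = 1024/3125.
Summing the indicators: E[X] = Σ_H E[X_H] = 12 · p^{5} = 12 · 1024/3125 = 12288/3125.
Numerically: E[X] ≈ 3.93216.

E[X] = 12 · (4/5)^{5} = 12288/3125 ≈ 3.93216.


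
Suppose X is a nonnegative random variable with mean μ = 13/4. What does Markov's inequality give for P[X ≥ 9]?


μ = E[X] = 13/4, a = 9.
Markov: P[X ≥ 9] ≤ μ/a = (13/4)/9 = 13/36.
Numerically: ≈ 0.361.
(Since a = 9 > μ = 3.250, the bound 13/36 is < 1 and informative.)

P[X ≥ 9] ≤ 13/36 ≈ 0.361.


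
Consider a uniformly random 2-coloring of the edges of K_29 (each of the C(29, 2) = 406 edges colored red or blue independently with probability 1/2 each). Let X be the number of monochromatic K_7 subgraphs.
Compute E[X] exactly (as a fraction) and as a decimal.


Let X = Σ_S X_S over the C(29, 7) = 1560780 subsets S of size 7, where X_S = 1 if the K_7 on S is monochromatic.
For a fixed S, the K_7 on S has C(7, 2) = 21 edges. P[all 21 edges red] = (1/2)^21, and likewise for blue, so P[monochromatic] = 2·(1/2)^21 = 2^{1 − 21} = 1/1048576.
By linearity of expectation: E[X] = C(29, 7) · 2^{1 − 21} = 1560780 · 1/1048576 = 390195/262144.
Numerically: E[X] ≈ 1.48848.

E[X] = C(29,7)·2^(1−C(7,2)) = 390195/262144 ≈ 1.48848.
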